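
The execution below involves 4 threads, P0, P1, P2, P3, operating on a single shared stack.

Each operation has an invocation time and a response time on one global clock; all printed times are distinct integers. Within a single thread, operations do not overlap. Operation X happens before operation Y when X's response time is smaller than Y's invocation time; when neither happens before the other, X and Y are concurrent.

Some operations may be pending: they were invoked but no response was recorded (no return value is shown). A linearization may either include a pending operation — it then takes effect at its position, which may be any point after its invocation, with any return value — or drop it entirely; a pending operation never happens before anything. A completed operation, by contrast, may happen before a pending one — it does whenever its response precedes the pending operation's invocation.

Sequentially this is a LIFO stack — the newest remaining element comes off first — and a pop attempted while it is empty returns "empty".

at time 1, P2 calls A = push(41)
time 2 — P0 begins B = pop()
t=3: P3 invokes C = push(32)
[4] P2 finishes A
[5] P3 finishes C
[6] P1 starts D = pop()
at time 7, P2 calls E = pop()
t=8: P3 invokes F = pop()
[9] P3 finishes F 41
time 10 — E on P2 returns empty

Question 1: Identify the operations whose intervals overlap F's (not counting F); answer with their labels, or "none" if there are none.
concurrent with F ([8,9]): every op whose interval crosses 8..9
A [1,4]: before
B [2,…): concurrent
C [3,5]: before
D [6,…): concurrent
E [7,10]: concurrent

B, D, E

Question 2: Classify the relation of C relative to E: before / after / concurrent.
C spans [3,5], E spans [7,10]
resp(C)=5 < inv(E)=7

before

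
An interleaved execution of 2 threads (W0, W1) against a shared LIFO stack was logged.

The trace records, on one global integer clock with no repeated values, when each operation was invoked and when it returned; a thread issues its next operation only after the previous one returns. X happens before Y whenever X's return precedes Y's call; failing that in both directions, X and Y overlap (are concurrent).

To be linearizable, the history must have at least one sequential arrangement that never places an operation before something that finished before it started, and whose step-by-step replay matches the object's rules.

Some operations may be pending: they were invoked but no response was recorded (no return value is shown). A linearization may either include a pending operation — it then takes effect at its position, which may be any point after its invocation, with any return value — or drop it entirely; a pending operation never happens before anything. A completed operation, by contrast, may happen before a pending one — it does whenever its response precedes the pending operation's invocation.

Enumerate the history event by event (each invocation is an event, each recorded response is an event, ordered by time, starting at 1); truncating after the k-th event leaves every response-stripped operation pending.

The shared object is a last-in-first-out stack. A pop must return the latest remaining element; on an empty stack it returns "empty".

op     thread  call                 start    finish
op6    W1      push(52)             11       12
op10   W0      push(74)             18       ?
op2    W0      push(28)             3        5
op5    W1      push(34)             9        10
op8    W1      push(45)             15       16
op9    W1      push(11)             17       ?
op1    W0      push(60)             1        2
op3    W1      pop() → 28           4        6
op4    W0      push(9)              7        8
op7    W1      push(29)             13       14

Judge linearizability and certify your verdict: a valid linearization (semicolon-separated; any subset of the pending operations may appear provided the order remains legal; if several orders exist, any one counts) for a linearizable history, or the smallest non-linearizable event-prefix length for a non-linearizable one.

step 1: op1 push(60) — stack <60>
step 2: op2 push(28) — stack <60,28>
step 3: op3 pop() → 28 — stack <60>
step 4: op4 push(9) — stack <60,9>
step 5: op5 push(34) — stack <60,9,34>
step 6: op6 push(52) — stack <60,9,34,52>
step 7: op7 push(29) — stack <60,9,34,52,29>
step 8: op8 push(45) — stack <60,9,34,52,29,45>

linearizable — witness: op1; op2; op3; op4; op5; op6; op7; op8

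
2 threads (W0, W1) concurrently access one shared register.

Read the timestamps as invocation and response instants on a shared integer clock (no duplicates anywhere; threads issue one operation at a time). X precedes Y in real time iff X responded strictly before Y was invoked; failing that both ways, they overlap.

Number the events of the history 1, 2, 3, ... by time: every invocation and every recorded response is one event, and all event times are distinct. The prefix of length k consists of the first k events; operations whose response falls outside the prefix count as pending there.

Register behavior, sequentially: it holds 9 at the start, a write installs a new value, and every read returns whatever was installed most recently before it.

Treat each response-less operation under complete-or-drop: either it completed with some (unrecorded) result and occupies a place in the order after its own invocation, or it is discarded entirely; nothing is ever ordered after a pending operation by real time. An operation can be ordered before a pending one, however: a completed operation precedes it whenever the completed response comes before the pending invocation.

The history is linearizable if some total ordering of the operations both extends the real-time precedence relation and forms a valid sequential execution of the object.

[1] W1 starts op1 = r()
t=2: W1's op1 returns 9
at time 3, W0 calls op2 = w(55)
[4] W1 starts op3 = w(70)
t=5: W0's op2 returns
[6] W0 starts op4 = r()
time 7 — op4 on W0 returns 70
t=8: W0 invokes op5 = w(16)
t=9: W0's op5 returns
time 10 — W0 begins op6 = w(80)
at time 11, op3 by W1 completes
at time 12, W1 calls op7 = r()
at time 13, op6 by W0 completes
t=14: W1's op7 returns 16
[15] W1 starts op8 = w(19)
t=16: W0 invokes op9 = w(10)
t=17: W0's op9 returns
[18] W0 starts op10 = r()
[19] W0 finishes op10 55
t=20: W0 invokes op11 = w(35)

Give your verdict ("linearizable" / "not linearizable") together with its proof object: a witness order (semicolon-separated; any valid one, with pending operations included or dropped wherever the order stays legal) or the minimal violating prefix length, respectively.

cut after 18 events: linearizable; cut after 19 events (op10 responds, time 19): not linearizable
no legal order exists: 9 real-time-consistent candidates over 9 completed register operations, all rejected
no escape via the 1 pending operation (op8): every completion choice fails
for example op1, op2, op3, op4, op5, op6, op7, op9, op10 (pending dropped) fails at step 7: op7 r() → 16 is not legal there
for example op1, op2, op3, op4, op5, op7, op6, op9, op10 (pending dropped) fails at step 9: op10 r() → 55 is not legal there

not linearizable — minimal violating prefix: 19 events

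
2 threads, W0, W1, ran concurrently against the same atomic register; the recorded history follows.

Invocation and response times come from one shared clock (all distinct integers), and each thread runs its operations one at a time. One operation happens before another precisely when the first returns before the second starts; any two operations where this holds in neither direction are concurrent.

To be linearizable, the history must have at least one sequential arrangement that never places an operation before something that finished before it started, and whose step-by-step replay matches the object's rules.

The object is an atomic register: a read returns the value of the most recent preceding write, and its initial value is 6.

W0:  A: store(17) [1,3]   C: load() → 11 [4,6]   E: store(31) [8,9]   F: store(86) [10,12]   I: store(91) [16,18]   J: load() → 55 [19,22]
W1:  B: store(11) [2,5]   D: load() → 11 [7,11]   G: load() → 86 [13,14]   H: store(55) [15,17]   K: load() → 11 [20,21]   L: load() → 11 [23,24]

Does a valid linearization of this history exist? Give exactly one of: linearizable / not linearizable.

not linearizable

through event 20 a valid linearization exists; event 21 (K responding at time 21) ends that
10 completed operations, 18 real-time-consistent orders — every atomic register replay fails
no completion choice of the 1 pending operation (J) rescues it — every subset was tried
sample order A, B, C, D, E, F, G, H, I, K (pending dropped) stalls at step 10 — K load() → 11 has no legal effect
sample order A, B, C, D, E, F, G, I, H, K (pending dropped) stalls at step 10 — K load() → 11 has no legal effect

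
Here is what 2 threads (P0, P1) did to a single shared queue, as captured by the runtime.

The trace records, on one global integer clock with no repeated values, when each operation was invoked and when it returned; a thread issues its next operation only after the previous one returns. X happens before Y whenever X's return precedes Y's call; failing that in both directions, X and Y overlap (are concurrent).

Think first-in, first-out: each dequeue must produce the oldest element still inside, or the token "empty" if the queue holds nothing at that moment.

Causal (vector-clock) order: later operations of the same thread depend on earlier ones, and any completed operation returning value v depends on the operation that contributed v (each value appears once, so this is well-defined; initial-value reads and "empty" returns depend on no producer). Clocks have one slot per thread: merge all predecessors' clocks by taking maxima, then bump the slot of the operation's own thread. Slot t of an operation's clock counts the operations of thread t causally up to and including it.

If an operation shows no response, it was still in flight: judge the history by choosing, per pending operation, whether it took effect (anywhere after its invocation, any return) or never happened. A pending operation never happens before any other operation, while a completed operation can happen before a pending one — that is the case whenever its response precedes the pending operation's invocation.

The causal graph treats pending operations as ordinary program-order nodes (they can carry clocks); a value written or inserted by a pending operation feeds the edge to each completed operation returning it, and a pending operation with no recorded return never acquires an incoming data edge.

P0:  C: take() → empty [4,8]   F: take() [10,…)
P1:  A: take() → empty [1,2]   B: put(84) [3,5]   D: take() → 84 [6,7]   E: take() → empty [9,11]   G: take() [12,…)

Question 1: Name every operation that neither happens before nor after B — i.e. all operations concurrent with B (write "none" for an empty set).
C

B spans [3,5]; an op avoiding the whole window 3..5 is ordered, any other is concurrent
A [1,2]: before
C [4,8]: concurrent
D [6,7]: after
E [9,11]: after
F [10,…): after
G [12,…): after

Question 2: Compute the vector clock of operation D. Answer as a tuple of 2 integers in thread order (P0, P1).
(0, 3)

root op A, invoked 1: fresh clock plus P1's own tick → (0, 1)
root op C, invoked 4: fresh clock plus P0's own tick → (1, 0)
B, invoked 3, takes VC(A)=(0, 1) under max, adds 1 for P1 → (0, 2)
F, invoked 10, takes VC(C)=(1, 0) under max, adds 1 for P0 → (2, 0)
D, invoked 6, takes VC(B)=(0, 2) under max, adds 1 for P1 → (0, 3)
E, invoked 9, takes VC(D)=(0, 3) under max, adds 1 for P1 → (0, 4)
G, invoked 12, takes VC(E)=(0, 4) under max, adds 1 for P1 → (0, 5)
target: VC(D) = (0, 3)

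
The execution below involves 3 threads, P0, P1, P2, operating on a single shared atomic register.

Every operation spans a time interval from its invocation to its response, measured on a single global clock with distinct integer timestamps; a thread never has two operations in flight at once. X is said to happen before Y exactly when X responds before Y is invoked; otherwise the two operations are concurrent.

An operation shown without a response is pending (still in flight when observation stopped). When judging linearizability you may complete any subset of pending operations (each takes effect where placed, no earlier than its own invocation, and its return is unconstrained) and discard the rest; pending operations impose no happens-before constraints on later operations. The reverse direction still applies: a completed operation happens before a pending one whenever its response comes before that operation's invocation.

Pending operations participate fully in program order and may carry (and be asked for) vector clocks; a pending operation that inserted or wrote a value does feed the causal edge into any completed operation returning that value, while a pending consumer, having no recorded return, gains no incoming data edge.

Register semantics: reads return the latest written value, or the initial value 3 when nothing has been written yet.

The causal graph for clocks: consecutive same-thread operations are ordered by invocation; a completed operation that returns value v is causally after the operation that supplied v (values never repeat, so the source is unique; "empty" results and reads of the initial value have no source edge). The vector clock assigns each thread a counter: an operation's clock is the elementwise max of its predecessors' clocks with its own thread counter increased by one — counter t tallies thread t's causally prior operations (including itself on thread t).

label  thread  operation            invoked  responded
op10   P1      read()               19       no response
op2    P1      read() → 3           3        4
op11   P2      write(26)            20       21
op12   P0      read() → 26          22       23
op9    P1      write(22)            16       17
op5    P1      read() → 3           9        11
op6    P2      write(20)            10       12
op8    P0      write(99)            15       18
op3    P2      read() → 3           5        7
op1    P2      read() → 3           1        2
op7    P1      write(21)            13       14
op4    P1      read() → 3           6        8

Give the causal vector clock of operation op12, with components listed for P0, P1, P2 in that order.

invoked at 1, op1 has no predecessors; its own P2 bump gives (0, 0, 1)
invoked at 3, op2 has no predecessors; its own P1 bump gives (0, 1, 0)
invoked at 15, op8 has no predecessors; its own P0 bump gives (1, 0, 0)
invoked at 5, op3 merges VC(op1)=(0, 0, 1) and bumps P2's slot → (0, 0, 2)
invoked at 6, op4 merges VC(op2)=(0, 1, 0) and bumps P1's slot → (0, 2, 0)
invoked at 10, op6 merges VC(op3)=(0, 0, 2) and bumps P2's slot → (0, 0, 3)
invoked at 9, op5 merges VC(op4)=(0, 2, 0) and bumps P1's slot → (0, 3, 0)
invoked at 20, op11 merges VC(op6)=(0, 0, 3) and bumps P2's slot → (0, 0, 4)
invoked at 13, op7 merges VC(op5)=(0, 3, 0) and bumps P1's slot → (0, 4, 0)
invoked at 16, op9 merges VC(op7)=(0, 4, 0) and bumps P1's slot → (0, 5, 0)
invoked at 19, op10 merges VC(op9)=(0, 5, 0) and bumps P1's slot → (0, 6, 0)
invoked at 22, op12 merges VC(op8)=(1, 0, 0), VC(op11)=(0, 0, 4) and bumps P0's slot → (2, 0, 4)
target: VC(op12) = (2, 0, 4)

(2, 0, 4)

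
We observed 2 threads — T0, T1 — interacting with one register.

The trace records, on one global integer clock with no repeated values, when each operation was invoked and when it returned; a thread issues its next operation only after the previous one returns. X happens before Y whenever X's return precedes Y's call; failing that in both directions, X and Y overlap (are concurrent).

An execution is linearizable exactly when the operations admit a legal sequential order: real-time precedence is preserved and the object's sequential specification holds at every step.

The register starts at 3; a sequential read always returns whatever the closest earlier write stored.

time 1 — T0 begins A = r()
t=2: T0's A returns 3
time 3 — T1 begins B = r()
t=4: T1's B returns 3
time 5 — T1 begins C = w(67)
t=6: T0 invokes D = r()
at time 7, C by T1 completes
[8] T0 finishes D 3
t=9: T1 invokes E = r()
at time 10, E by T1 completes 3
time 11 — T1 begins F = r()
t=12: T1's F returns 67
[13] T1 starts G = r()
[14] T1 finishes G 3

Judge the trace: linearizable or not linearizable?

not linearizable

through event 9 a valid linearization exists; event 10 (E responding at time 10) ends that
the 5 completed operations admit 2 real-time orders; each fails the register replay
one such order, A, B, C, D, E, breaks at step 4 where D r() → 3 is illegal
one such order, A, B, D, C, E, breaks at step 5 where E r() → 3 is illegal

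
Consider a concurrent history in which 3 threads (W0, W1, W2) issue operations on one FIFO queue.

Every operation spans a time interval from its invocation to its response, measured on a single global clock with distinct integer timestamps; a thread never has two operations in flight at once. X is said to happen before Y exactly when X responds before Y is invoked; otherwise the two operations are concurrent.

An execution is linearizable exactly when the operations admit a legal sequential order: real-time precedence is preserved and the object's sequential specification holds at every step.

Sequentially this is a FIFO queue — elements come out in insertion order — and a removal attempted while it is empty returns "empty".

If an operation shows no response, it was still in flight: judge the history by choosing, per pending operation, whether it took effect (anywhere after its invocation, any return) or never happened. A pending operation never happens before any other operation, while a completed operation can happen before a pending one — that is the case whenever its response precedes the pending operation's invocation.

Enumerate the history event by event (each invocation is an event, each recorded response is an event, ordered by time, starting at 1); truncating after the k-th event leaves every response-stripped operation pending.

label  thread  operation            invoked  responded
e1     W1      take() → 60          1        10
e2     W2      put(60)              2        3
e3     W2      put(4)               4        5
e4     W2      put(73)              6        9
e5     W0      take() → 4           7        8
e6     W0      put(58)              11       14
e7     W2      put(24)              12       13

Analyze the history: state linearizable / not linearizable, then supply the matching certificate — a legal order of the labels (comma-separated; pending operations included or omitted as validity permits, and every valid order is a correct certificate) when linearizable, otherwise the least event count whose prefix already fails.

after step 1 (e2 put(60)): queue <60>
after step 2 (e1 take() → 60): queue <>
after step 3 (e3 put(4)): queue <4>
after step 4 (e4 put(73)): queue <4,73>
after step 5 (e5 take() → 4): queue <73>
after step 6 (e6 put(58)): queue <73,58>
after step 7 (e7 put(24)): queue <73,58,24>

linearizable — witness: e2, e1, e3, e4, e5, e6, e7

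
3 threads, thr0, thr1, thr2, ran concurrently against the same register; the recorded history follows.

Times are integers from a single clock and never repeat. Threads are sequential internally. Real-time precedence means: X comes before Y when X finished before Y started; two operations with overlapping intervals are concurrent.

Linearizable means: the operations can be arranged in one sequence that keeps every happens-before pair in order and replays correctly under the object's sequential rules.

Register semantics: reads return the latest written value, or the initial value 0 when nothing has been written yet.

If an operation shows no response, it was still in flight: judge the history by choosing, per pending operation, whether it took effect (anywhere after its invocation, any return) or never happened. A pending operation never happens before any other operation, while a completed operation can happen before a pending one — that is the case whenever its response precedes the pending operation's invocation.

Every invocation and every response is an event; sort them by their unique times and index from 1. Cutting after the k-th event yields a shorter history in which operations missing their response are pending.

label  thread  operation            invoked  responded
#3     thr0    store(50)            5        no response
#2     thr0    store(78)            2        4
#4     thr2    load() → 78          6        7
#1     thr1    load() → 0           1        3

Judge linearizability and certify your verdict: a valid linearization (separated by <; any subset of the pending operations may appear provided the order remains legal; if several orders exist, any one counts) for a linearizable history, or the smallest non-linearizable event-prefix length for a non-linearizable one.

linearizable — witness: #1 < #2 < #4

step 1: #1 load() → 0 — value 0
step 2: #2 store(78) — value 78
step 3: #4 load() → 78 — value 78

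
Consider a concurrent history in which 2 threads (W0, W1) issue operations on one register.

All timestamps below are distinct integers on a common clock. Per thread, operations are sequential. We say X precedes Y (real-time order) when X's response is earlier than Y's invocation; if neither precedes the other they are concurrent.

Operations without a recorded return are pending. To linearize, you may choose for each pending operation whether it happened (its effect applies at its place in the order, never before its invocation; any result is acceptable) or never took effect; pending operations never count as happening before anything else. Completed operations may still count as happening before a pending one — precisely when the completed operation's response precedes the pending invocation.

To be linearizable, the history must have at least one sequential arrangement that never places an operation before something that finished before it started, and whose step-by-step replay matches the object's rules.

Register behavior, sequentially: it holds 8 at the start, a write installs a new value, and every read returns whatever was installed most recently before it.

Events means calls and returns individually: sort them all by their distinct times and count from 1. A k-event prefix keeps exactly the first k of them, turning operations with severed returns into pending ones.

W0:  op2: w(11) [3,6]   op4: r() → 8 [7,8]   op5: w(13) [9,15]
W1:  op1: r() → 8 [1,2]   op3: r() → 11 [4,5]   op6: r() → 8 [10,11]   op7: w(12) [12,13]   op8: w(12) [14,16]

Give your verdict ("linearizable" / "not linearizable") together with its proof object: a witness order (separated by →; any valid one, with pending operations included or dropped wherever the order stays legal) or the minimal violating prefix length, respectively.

not linearizable — minimal violating prefix: 8 events

through event 7 a valid linearization exists; event 8 (op4 responding at time 8) ends that
2 orders of the 4 completed register ops respect real time; none is legal
sample order op1, op2, op3, op4 stalls at step 4 — op4 r() → 8 has no legal effect
sample order op1, op3, op2, op4 stalls at step 2 — op3 r() → 11 has no legal effect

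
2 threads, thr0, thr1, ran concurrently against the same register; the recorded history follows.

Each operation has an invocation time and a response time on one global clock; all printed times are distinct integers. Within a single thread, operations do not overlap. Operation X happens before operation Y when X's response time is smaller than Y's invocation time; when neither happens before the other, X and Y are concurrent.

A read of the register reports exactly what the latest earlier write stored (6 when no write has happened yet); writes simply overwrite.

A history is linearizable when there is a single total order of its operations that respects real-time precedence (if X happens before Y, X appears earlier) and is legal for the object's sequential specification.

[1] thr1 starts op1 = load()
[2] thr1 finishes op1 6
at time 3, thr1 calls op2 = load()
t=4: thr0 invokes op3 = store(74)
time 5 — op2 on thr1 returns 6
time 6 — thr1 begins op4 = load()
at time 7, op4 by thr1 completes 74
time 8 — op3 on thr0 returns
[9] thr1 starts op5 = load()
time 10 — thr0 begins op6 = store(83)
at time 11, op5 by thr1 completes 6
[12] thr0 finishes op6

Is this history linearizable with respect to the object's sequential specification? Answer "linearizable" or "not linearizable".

the violation lands at event 11, op5's response at time 11: events 1..10 linearize, events 1..11 do not
all 3 real-time-respecting orders fail — 5 completed register operations, no legal replay
include/drop combinations of the 1 pending operation (op6) were all tried; none helps
for example op1, op2, op3, op4, op5 (pending dropped) fails at step 5: op5 load() → 6 is not legal there
for example op1, op2, op4, op3, op5 (pending dropped) fails at step 3: op4 load() → 74 is not legal there

not linearizable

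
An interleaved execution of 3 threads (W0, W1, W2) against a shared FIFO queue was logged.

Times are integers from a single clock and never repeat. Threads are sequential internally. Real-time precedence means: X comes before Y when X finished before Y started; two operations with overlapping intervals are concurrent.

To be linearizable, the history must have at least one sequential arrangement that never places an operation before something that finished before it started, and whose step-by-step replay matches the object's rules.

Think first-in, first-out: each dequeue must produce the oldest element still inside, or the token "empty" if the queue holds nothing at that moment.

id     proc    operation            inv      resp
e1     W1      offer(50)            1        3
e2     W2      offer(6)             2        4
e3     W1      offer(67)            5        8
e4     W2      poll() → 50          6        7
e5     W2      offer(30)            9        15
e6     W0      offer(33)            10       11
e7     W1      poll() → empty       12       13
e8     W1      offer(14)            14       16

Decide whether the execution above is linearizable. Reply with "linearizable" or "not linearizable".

not linearizable

prefix check: 1..12 passes, 1..13 fails once e7's time-13 response joins
all 4 real-time-respecting orders fail — 6 completed FIFO queue operations, no legal replay
completion choices over the 1 pending operation (e5) were checked; none helps
sample order e1, e2, e3, e4, e6, e7 (pending dropped) stalls at step 6 — e7 poll() → empty has no legal effect
sample order e1, e2, e4, e3, e6, e7 (pending dropped) stalls at step 6 — e7 poll() → empty has no legal effect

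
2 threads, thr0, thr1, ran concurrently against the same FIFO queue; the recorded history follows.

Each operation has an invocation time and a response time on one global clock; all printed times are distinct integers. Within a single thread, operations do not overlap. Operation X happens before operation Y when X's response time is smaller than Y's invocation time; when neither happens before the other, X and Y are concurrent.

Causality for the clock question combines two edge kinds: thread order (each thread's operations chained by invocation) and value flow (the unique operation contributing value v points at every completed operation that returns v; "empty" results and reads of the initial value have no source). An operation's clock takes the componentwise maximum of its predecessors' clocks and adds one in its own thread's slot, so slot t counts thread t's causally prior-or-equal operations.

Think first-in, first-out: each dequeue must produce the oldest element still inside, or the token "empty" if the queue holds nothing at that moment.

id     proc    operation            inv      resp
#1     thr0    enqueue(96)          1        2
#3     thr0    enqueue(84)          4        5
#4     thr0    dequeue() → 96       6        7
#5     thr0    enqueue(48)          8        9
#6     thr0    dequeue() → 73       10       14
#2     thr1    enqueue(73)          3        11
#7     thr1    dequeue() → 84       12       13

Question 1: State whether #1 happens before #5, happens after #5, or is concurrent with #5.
Answer: before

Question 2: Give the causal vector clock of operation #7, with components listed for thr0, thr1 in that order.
Answer: (2, 2)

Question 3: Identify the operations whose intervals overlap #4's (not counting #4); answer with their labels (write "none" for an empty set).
Answer: #2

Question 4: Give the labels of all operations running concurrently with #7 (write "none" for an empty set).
Answer: #6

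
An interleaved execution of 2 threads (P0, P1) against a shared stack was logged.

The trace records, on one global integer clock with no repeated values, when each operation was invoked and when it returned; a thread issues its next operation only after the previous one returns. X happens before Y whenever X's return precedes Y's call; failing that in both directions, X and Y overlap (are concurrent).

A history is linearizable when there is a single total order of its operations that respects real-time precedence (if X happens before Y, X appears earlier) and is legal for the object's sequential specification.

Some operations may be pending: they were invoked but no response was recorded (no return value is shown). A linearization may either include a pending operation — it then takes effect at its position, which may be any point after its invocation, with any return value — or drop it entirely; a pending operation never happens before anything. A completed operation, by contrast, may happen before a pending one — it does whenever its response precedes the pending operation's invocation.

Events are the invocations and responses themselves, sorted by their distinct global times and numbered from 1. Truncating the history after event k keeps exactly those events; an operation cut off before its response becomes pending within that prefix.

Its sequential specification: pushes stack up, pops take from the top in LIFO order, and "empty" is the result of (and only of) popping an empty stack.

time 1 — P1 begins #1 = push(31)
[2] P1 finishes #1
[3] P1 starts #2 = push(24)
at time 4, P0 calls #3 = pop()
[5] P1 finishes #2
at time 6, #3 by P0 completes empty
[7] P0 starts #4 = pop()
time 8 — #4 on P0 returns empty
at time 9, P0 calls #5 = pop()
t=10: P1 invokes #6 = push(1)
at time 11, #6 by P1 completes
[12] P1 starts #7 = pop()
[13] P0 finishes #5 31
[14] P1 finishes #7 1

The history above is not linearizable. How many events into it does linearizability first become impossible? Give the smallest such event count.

one valid order for events 1..5 is #1, #2:
1. #1 push(31), leaving stack <31>
2. #2 push(24), leaving stack <31,24>
adding event 6 (#3 responds at 6) leaves no legal real-time order
one such order, #1, #2, #3, breaks at step 3 where #3 pop() → empty is illegal
one such order, #1, #3, #2, breaks at step 2 where #3 pop() → empty is illegal

6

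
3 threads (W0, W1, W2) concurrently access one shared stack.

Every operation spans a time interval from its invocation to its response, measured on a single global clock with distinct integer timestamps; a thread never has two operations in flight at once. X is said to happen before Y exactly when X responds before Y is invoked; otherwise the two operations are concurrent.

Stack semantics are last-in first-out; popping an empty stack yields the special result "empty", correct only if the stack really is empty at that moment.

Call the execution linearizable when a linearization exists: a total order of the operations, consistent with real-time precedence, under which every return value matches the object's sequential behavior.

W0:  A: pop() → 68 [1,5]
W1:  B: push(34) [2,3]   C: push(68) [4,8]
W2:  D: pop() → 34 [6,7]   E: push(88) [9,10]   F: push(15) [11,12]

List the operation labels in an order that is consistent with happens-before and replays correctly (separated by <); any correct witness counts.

B < C < A < D < E < F

1. B push(34), leaving stack <34>
2. C push(68), leaving stack <34,68>
3. A pop() → 68, leaving stack <34>
4. D pop() → 34, leaving stack <>
5. E push(88), leaving stack <88>
6. F push(15), leaving stack <88,15>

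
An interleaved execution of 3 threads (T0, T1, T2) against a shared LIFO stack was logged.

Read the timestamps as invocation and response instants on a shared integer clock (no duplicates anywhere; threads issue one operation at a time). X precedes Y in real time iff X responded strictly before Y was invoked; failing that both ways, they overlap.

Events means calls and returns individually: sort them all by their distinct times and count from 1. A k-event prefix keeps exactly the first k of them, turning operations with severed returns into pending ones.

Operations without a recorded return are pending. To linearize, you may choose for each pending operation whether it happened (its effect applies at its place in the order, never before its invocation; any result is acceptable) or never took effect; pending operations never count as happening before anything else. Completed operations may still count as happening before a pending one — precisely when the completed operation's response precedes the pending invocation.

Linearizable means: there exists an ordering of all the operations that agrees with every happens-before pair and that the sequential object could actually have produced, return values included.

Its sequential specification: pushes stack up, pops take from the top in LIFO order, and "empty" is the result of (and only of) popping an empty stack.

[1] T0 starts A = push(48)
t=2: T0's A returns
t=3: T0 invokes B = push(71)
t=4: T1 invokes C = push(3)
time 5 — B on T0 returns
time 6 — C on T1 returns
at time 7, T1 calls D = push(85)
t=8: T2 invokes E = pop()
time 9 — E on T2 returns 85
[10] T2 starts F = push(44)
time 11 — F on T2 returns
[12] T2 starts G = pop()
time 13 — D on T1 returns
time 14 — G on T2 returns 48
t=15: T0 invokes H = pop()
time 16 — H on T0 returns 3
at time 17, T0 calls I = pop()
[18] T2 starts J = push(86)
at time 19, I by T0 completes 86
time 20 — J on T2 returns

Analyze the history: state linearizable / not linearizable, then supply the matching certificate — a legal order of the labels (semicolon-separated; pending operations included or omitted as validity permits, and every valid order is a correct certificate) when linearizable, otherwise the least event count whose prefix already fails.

not linearizable — minimal violating prefix: 14 events

events 1..13 are fine; event 14 — the response of G at time 14 — makes the prefix non-linearizable
the 7 completed operations admit 8 real-time orders; each fails the LIFO stack replay
for example A, B, C, D, E, F, G fails at step 7: G pop() → 48 is not legal there
for example A, B, C, E, D, F, G fails at step 4: E pop() → 85 is not legal there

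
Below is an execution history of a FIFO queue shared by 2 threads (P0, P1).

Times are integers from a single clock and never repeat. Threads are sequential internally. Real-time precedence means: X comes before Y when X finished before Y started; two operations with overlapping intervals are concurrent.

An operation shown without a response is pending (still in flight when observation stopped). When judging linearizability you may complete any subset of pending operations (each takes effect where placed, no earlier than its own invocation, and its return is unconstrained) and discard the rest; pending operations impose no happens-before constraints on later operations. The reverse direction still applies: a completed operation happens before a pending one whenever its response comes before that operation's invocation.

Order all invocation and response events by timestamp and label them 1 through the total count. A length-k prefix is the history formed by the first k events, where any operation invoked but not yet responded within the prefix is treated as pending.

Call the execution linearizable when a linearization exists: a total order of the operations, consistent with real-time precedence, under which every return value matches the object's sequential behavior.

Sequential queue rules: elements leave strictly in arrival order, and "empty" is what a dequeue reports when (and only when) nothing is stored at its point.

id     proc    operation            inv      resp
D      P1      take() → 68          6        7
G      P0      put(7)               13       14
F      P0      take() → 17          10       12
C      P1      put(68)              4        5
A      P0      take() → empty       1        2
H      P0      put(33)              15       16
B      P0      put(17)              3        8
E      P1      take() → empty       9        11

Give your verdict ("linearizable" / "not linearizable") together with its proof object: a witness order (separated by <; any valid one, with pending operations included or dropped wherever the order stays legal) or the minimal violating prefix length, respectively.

after step 1 (A take() → empty): queue <>
after step 2 (C put(68)): queue <68>
after step 3 (B put(17)): queue <68,17>
after step 4 (D take() → 68): queue <17>
after step 5 (F take() → 17): queue <>
after step 6 (E take() → empty): queue <>
after step 7 (G put(7)): queue <7>
after step 8 (H put(33)): queue <7,33>

linearizable — witness: A < C < B < D < F < E < G < H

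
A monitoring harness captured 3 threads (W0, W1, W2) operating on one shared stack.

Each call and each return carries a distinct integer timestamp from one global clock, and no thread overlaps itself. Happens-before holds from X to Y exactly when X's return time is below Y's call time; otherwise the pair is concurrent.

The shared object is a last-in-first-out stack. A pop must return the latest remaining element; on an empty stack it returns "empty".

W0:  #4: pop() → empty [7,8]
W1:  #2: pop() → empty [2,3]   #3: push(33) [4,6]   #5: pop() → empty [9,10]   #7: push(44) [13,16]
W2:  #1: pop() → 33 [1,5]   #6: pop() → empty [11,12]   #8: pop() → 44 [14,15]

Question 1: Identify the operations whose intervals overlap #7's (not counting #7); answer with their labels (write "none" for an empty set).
overlap test against #7 [13,16]: concurrent iff the interval meets 13..16
#1 [1,5]: before
#2 [2,3]: before
#3 [4,6]: before
#4 [7,8]: before
#5 [9,10]: before
#6 [11,12]: before
#8 [14,15]: concurrent

#8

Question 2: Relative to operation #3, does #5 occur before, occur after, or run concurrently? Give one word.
#5 spans [9,10], #3 spans [4,6]
resp(#3)=6 < inv(#5)=9

after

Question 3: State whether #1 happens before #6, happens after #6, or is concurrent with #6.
#1 spans [1,5], #6 spans [11,12]
resp(#1)=5 < inv(#6)=11

before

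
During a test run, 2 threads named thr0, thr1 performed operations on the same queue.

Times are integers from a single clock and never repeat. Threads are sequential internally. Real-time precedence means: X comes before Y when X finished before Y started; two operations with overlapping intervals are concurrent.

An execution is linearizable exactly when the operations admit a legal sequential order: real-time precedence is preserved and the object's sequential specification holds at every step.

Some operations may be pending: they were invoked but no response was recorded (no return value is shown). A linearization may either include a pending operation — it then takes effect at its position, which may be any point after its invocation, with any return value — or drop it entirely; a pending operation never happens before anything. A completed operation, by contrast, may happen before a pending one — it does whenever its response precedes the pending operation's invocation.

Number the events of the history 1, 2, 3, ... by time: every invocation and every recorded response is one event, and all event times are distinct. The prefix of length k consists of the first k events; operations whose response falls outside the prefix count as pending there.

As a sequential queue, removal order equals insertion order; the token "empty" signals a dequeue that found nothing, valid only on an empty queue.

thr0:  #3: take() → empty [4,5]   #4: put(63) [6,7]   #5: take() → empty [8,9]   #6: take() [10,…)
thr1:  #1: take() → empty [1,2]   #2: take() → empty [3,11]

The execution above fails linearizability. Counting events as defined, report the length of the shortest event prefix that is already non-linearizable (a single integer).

one valid order for events 1..10 is #1, #3, #4, #2, #5:
step 1: #1 take() → empty — queue <>
step 2: #3 take() → empty — queue <>
step 3: #4 put(63) — queue <63>
step 4: #2 take() (pending, included) — queue <>
step 5: #5 take() → empty — queue <>
once event 11 joins (#2's response, time 11), exhaustive search finds no witness
every completion of the 1 pending operation (#6) was checked; none linearizes
one such order, #1, #2, #3, #4, #5 (pending dropped), breaks at step 5 where #5 take() → empty is illegal
one such order, #1, #3, #2, #4, #5 (pending dropped), breaks at step 5 where #5 take() → empty is illegal

11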